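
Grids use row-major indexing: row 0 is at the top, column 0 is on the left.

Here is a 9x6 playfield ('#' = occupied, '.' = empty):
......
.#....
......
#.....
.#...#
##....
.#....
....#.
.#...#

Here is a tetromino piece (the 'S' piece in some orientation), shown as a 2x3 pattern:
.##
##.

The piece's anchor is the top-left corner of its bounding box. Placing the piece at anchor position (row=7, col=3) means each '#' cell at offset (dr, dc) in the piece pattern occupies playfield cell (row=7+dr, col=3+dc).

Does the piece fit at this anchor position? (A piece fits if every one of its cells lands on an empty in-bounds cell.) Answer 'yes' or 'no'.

Answer: no

Derivation:
Check each piece cell at anchor (7, 3):
  offset (0,1) -> (7,4): occupied ('#') -> FAIL
  offset (0,2) -> (7,5): empty -> OK
  offset (1,0) -> (8,3): empty -> OK
  offset (1,1) -> (8,4): empty -> OK
All cells valid: no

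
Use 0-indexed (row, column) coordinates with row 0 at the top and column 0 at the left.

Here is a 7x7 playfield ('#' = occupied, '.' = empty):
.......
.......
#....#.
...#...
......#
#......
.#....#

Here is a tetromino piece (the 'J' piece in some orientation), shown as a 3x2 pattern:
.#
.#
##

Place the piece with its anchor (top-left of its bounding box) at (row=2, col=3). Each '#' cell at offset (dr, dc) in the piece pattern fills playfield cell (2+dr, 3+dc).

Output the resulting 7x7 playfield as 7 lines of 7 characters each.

Fill (2+0,3+1) = (2,4)
Fill (2+1,3+1) = (3,4)
Fill (2+2,3+0) = (4,3)
Fill (2+2,3+1) = (4,4)

Answer: .......
.......
#...##.
...##..
...##.#
#......
.#....#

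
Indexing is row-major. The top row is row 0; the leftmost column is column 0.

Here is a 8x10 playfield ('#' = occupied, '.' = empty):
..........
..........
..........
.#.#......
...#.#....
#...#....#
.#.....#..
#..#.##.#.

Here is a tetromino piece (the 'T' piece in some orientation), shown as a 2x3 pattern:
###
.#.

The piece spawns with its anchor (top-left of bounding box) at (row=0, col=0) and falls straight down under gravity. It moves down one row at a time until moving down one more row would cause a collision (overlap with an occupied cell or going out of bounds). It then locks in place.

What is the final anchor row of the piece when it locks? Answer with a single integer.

Spawn at (row=0, col=0). Try each row:
  row 0: fits
  row 1: fits
  row 2: blocked -> lock at row 1

Answer: 1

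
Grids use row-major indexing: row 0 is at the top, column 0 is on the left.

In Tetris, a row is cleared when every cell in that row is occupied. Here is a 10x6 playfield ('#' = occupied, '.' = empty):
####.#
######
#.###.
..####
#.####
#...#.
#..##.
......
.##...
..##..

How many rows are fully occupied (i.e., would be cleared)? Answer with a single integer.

Answer: 1

Derivation:
Check each row:
  row 0: 1 empty cell -> not full
  row 1: 0 empty cells -> FULL (clear)
  row 2: 2 empty cells -> not full
  row 3: 2 empty cells -> not full
  row 4: 1 empty cell -> not full
  row 5: 4 empty cells -> not full
  row 6: 3 empty cells -> not full
  row 7: 6 empty cells -> not full
  row 8: 4 empty cells -> not full
  row 9: 4 empty cells -> not full
Total rows cleared: 1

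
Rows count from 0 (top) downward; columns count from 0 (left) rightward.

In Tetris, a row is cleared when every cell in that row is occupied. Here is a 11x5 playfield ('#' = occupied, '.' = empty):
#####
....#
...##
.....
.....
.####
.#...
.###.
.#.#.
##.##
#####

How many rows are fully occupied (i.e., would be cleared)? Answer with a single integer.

Answer: 2

Derivation:
Check each row:
  row 0: 0 empty cells -> FULL (clear)
  row 1: 4 empty cells -> not full
  row 2: 3 empty cells -> not full
  row 3: 5 empty cells -> not full
  row 4: 5 empty cells -> not full
  row 5: 1 empty cell -> not full
  row 6: 4 empty cells -> not full
  row 7: 2 empty cells -> not full
  row 8: 3 empty cells -> not full
  row 9: 1 empty cell -> not full
  row 10: 0 empty cells -> FULL (clear)
Total rows cleared: 2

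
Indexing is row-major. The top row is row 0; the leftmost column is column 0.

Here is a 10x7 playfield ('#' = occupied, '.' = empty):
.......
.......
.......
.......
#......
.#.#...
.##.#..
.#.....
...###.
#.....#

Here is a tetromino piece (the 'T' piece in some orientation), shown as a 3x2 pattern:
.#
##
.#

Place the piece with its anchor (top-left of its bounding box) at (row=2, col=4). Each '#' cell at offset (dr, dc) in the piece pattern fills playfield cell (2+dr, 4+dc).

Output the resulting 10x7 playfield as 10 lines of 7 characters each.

Answer: .......
.......
.....#.
....##.
#....#.
.#.#...
.##.#..
.#.....
...###.
#.....#

Derivation:
Fill (2+0,4+1) = (2,5)
Fill (2+1,4+0) = (3,4)
Fill (2+1,4+1) = (3,5)
Fill (2+2,4+1) = (4,5)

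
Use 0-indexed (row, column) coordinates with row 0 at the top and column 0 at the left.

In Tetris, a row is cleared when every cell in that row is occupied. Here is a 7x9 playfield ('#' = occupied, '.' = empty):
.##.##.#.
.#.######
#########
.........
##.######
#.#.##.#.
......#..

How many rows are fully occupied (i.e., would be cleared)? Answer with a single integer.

Check each row:
  row 0: 4 empty cells -> not full
  row 1: 2 empty cells -> not full
  row 2: 0 empty cells -> FULL (clear)
  row 3: 9 empty cells -> not full
  row 4: 1 empty cell -> not full
  row 5: 4 empty cells -> not full
  row 6: 8 empty cells -> not full
Total rows cleared: 1

Answer: 1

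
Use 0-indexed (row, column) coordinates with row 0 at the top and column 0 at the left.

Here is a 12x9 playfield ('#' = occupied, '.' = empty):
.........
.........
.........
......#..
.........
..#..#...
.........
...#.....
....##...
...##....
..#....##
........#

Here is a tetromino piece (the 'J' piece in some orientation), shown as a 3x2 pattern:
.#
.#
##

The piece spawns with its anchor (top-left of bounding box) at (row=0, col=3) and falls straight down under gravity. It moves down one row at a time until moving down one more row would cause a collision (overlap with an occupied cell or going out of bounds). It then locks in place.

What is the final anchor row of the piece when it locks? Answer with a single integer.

Spawn at (row=0, col=3). Try each row:
  row 0: fits
  row 1: fits
  row 2: fits
  row 3: fits
  row 4: fits
  row 5: blocked -> lock at row 4

Answer: 4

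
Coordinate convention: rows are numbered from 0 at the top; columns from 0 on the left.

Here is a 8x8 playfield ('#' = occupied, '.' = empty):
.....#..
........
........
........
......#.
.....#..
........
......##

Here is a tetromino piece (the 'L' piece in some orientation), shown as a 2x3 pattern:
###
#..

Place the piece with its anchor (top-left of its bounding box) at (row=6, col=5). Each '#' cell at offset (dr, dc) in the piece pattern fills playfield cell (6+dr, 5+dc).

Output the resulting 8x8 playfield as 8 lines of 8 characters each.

Answer: .....#..
........
........
........
......#.
.....#..
.....###
.....###

Derivation:
Fill (6+0,5+0) = (6,5)
Fill (6+0,5+1) = (6,6)
Fill (6+0,5+2) = (6,7)
Fill (6+1,5+0) = (7,5)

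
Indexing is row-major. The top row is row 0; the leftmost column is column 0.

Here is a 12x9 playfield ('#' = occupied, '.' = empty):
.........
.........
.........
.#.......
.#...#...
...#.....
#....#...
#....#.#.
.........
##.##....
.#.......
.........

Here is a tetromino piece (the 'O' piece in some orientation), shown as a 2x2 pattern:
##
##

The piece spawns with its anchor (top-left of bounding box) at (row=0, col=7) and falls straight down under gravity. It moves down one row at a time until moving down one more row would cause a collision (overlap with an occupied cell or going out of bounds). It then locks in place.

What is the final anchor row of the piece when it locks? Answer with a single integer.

Answer: 5

Derivation:
Spawn at (row=0, col=7). Try each row:
  row 0: fits
  row 1: fits
  row 2: fits
  row 3: fits
  row 4: fits
  row 5: fits
  row 6: blocked -> lock at row 5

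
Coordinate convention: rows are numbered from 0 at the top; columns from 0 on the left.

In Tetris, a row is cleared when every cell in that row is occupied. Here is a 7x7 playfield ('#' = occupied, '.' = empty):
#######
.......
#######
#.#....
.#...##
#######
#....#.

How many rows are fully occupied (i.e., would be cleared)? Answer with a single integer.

Answer: 3

Derivation:
Check each row:
  row 0: 0 empty cells -> FULL (clear)
  row 1: 7 empty cells -> not full
  row 2: 0 empty cells -> FULL (clear)
  row 3: 5 empty cells -> not full
  row 4: 4 empty cells -> not full
  row 5: 0 empty cells -> FULL (clear)
  row 6: 5 empty cells -> not full
Total rows cleared: 3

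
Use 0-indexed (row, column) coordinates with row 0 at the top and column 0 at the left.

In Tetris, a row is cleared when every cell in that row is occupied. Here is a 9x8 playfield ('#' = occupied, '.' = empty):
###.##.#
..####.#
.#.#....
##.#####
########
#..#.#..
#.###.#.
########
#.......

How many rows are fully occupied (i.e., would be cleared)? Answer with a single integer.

Answer: 2

Derivation:
Check each row:
  row 0: 2 empty cells -> not full
  row 1: 3 empty cells -> not full
  row 2: 6 empty cells -> not full
  row 3: 1 empty cell -> not full
  row 4: 0 empty cells -> FULL (clear)
  row 5: 5 empty cells -> not full
  row 6: 3 empty cells -> not full
  row 7: 0 empty cells -> FULL (clear)
  row 8: 7 empty cells -> not full
Total rows cleared: 2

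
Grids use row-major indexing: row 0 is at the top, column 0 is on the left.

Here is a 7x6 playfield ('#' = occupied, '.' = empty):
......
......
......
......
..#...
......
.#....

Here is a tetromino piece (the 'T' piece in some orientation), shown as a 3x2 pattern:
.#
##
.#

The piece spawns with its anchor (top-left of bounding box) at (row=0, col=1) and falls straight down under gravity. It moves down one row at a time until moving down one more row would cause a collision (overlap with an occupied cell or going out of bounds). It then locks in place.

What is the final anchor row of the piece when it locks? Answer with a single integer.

Answer: 1

Derivation:
Spawn at (row=0, col=1). Try each row:
  row 0: fits
  row 1: fits
  row 2: blocked -> lock at row 1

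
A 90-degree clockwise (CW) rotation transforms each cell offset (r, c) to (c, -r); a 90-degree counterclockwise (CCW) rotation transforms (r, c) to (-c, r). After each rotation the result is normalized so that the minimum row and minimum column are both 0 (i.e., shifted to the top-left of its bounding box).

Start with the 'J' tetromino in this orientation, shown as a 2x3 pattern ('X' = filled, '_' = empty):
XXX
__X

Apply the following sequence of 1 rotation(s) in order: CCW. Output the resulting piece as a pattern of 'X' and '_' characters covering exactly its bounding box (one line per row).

Answer: XX
X_
X_

Derivation:
Start:
XXX
__X
After rotation 1 (CCW):
XX
X_
X_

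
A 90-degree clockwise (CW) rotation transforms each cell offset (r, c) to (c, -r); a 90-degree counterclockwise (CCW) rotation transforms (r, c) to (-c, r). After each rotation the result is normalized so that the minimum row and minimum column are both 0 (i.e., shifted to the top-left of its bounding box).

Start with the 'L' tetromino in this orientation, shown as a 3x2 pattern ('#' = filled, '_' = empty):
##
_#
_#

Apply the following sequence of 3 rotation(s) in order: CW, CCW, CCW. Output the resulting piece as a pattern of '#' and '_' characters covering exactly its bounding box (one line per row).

Answer: ###
#__

Derivation:
Start:
##
_#
_#
After rotation 1 (CW):
__#
###
After rotation 2 (CCW):
##
_#
_#
After rotation 3 (CCW):
###
#__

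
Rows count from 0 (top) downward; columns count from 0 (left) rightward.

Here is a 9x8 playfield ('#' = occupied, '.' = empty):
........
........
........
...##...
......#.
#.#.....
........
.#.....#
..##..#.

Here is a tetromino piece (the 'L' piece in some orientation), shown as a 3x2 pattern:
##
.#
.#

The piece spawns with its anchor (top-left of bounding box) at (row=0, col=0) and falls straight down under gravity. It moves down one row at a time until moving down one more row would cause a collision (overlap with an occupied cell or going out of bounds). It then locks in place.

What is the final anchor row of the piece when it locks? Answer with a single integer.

Answer: 4

Derivation:
Spawn at (row=0, col=0). Try each row:
  row 0: fits
  row 1: fits
  row 2: fits
  row 3: fits
  row 4: fits
  row 5: blocked -> lock at row 4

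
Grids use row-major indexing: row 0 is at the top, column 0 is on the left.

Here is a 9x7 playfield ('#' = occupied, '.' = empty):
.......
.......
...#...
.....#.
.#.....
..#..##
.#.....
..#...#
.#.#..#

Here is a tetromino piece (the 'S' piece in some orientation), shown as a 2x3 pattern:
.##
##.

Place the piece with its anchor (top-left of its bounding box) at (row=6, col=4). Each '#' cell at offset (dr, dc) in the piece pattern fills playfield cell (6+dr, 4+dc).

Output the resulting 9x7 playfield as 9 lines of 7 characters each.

Fill (6+0,4+1) = (6,5)
Fill (6+0,4+2) = (6,6)
Fill (6+1,4+0) = (7,4)
Fill (6+1,4+1) = (7,5)

Answer: .......
.......
...#...
.....#.
.#.....
..#..##
.#...##
..#.###
.#.#..#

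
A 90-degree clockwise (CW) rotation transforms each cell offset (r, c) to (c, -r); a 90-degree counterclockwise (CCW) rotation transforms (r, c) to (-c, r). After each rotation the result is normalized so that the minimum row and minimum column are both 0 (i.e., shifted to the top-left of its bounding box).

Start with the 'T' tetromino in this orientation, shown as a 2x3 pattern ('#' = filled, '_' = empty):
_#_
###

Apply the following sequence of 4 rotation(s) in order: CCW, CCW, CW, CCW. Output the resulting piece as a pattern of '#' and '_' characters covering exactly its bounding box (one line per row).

Answer: ###
_#_

Derivation:
Start:
_#_
###
After rotation 1 (CCW):
_#
##
_#
After rotation 2 (CCW):
###
_#_
After rotation 3 (CW):
_#
##
_#
After rotation 4 (CCW):
###
_#_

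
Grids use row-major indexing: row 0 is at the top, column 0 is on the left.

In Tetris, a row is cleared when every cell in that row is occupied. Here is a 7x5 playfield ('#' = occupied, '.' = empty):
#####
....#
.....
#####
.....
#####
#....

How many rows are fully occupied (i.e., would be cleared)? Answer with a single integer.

Answer: 3

Derivation:
Check each row:
  row 0: 0 empty cells -> FULL (clear)
  row 1: 4 empty cells -> not full
  row 2: 5 empty cells -> not full
  row 3: 0 empty cells -> FULL (clear)
  row 4: 5 empty cells -> not full
  row 5: 0 empty cells -> FULL (clear)
  row 6: 4 empty cells -> not full
Total rows cleared: 3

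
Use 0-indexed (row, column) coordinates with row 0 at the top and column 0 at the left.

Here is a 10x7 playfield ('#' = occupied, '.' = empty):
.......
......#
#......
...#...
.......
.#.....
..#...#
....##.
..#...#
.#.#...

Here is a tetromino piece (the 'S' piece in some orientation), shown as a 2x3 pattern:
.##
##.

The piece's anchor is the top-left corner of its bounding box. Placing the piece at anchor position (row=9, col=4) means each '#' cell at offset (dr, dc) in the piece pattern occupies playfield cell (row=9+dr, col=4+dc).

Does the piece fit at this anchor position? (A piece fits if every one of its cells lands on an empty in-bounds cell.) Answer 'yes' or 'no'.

Check each piece cell at anchor (9, 4):
  offset (0,1) -> (9,5): empty -> OK
  offset (0,2) -> (9,6): empty -> OK
  offset (1,0) -> (10,4): out of bounds -> FAIL
  offset (1,1) -> (10,5): out of bounds -> FAIL
All cells valid: no

Answer: no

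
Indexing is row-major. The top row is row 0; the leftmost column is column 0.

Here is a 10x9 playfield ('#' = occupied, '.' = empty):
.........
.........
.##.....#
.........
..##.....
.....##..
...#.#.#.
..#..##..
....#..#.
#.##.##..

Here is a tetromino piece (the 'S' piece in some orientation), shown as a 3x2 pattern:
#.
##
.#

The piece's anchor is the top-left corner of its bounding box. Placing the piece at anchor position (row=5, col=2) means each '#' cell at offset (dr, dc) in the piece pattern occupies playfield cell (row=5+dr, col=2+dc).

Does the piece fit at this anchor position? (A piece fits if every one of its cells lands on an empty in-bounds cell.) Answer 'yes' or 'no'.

Answer: no

Derivation:
Check each piece cell at anchor (5, 2):
  offset (0,0) -> (5,2): empty -> OK
  offset (1,0) -> (6,2): empty -> OK
  offset (1,1) -> (6,3): occupied ('#') -> FAIL
  offset (2,1) -> (7,3): empty -> OK
All cells valid: no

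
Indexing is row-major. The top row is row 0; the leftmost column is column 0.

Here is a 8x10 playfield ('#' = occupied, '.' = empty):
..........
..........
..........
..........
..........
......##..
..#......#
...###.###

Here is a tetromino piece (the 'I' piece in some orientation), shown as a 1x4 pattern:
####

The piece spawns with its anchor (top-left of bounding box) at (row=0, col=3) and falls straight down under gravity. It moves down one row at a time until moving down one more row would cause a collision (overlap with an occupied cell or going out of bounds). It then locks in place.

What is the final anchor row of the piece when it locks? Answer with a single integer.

Answer: 4

Derivation:
Spawn at (row=0, col=3). Try each row:
  row 0: fits
  row 1: fits
  row 2: fits
  row 3: fits
  row 4: fits
  row 5: blocked -> lock at row 4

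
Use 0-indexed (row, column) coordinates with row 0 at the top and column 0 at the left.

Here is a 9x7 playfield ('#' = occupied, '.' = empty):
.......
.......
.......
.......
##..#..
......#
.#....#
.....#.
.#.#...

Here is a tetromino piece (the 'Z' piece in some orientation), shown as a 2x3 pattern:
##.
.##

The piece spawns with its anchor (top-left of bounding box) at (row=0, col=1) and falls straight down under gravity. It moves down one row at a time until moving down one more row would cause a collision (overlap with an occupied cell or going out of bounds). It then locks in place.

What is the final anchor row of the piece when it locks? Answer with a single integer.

Spawn at (row=0, col=1). Try each row:
  row 0: fits
  row 1: fits
  row 2: fits
  row 3: fits
  row 4: blocked -> lock at row 3

Answer: 3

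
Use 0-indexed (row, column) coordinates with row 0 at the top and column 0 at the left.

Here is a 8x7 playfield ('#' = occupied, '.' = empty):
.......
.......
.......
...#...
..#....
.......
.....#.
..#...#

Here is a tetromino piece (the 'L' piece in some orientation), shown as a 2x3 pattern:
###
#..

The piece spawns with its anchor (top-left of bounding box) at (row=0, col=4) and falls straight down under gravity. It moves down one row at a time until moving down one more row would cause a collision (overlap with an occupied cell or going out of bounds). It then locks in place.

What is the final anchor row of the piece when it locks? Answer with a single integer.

Spawn at (row=0, col=4). Try each row:
  row 0: fits
  row 1: fits
  row 2: fits
  row 3: fits
  row 4: fits
  row 5: fits
  row 6: blocked -> lock at row 5

Answer: 5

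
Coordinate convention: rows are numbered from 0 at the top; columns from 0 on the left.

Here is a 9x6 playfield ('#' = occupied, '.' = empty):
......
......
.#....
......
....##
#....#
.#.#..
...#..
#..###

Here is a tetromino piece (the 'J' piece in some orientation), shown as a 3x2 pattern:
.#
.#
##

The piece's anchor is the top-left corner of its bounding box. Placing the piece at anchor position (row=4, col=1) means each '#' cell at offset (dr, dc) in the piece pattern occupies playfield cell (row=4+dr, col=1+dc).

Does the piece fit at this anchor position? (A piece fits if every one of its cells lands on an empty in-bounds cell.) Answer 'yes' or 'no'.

Answer: no

Derivation:
Check each piece cell at anchor (4, 1):
  offset (0,1) -> (4,2): empty -> OK
  offset (1,1) -> (5,2): empty -> OK
  offset (2,0) -> (6,1): occupied ('#') -> FAIL
  offset (2,1) -> (6,2): empty -> OK
All cells valid: no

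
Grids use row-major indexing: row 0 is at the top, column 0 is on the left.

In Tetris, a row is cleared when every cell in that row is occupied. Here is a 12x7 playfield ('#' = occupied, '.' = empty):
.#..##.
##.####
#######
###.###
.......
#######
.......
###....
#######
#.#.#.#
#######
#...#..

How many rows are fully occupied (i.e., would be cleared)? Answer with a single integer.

Check each row:
  row 0: 4 empty cells -> not full
  row 1: 1 empty cell -> not full
  row 2: 0 empty cells -> FULL (clear)
  row 3: 1 empty cell -> not full
  row 4: 7 empty cells -> not full
  row 5: 0 empty cells -> FULL (clear)
  row 6: 7 empty cells -> not full
  row 7: 4 empty cells -> not full
  row 8: 0 empty cells -> FULL (clear)
  row 9: 3 empty cells -> not full
  row 10: 0 empty cells -> FULL (clear)
  row 11: 5 empty cells -> not full
Total rows cleared: 4

Answer: 4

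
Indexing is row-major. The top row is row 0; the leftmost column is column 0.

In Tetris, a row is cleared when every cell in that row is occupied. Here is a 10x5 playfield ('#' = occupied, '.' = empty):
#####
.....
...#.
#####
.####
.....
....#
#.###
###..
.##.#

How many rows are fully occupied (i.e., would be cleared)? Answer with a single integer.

Answer: 2

Derivation:
Check each row:
  row 0: 0 empty cells -> FULL (clear)
  row 1: 5 empty cells -> not full
  row 2: 4 empty cells -> not full
  row 3: 0 empty cells -> FULL (clear)
  row 4: 1 empty cell -> not full
  row 5: 5 empty cells -> not full
  row 6: 4 empty cells -> not full
  row 7: 1 empty cell -> not full
  row 8: 2 empty cells -> not full
  row 9: 2 empty cells -> not full
Total rows cleared: 2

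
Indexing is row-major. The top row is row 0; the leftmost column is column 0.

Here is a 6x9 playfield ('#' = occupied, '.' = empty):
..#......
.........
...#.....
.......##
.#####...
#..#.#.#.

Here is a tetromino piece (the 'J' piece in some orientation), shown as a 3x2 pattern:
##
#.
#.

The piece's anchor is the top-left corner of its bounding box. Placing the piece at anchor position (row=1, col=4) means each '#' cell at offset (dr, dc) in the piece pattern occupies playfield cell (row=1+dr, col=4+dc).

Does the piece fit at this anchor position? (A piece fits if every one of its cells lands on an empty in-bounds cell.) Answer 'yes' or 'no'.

Check each piece cell at anchor (1, 4):
  offset (0,0) -> (1,4): empty -> OK
  offset (0,1) -> (1,5): empty -> OK
  offset (1,0) -> (2,4): empty -> OK
  offset (2,0) -> (3,4): empty -> OK
All cells valid: yes

Answer: yes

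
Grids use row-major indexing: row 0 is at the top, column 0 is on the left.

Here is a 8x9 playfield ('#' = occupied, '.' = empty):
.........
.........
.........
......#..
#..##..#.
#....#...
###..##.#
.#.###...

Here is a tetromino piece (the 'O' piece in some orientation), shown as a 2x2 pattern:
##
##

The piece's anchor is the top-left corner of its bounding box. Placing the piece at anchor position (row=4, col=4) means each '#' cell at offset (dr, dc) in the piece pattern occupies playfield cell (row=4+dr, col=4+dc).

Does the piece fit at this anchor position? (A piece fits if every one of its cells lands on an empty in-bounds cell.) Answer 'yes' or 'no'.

Check each piece cell at anchor (4, 4):
  offset (0,0) -> (4,4): occupied ('#') -> FAIL
  offset (0,1) -> (4,5): empty -> OK
  offset (1,0) -> (5,4): empty -> OK
  offset (1,1) -> (5,5): occupied ('#') -> FAIL
All cells valid: no

Answer: no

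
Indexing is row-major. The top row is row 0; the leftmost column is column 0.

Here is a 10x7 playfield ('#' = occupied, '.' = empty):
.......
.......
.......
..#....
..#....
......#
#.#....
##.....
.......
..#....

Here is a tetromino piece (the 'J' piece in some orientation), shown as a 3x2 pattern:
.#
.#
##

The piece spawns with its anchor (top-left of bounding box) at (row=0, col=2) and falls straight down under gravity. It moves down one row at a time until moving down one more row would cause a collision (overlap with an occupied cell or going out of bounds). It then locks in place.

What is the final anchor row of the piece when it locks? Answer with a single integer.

Answer: 0

Derivation:
Spawn at (row=0, col=2). Try each row:
  row 0: fits
  row 1: blocked -> lock at row 0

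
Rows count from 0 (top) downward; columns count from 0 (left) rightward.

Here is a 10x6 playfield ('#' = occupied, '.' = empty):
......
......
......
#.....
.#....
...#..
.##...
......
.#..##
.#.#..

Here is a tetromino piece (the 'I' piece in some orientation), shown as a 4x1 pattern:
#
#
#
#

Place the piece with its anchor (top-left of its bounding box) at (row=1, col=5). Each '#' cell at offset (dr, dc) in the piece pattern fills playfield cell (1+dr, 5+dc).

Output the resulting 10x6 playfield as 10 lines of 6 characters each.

Fill (1+0,5+0) = (1,5)
Fill (1+1,5+0) = (2,5)
Fill (1+2,5+0) = (3,5)
Fill (1+3,5+0) = (4,5)

Answer: ......
.....#
.....#
#....#
.#...#
...#..
.##...
......
.#..##
.#.#..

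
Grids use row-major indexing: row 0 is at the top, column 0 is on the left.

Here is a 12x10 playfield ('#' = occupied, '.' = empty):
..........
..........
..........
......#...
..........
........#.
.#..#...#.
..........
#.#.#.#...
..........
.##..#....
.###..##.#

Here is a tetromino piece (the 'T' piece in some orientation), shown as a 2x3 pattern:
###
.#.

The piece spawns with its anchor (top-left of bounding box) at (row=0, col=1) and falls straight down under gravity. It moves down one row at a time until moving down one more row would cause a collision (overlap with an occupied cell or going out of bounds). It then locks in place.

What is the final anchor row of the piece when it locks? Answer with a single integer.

Answer: 5

Derivation:
Spawn at (row=0, col=1). Try each row:
  row 0: fits
  row 1: fits
  row 2: fits
  row 3: fits
  row 4: fits
  row 5: fits
  row 6: blocked -> lock at row 5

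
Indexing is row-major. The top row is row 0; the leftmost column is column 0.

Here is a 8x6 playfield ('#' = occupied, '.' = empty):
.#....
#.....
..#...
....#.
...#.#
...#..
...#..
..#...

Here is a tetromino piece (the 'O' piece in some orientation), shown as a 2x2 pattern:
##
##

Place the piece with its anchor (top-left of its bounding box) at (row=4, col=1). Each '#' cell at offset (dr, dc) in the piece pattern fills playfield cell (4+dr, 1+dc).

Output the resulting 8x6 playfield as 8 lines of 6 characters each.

Fill (4+0,1+0) = (4,1)
Fill (4+0,1+1) = (4,2)
Fill (4+1,1+0) = (5,1)
Fill (4+1,1+1) = (5,2)

Answer: .#....
#.....
..#...
....#.
.###.#
.###..
...#..
..#...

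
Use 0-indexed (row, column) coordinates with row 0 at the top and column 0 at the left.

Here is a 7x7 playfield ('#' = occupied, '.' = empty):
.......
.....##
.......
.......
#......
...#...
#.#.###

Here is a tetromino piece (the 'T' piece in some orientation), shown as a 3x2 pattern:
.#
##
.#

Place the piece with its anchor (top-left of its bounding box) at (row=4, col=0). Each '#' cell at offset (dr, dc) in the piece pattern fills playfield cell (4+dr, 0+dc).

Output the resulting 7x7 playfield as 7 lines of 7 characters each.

Fill (4+0,0+1) = (4,1)
Fill (4+1,0+0) = (5,0)
Fill (4+1,0+1) = (5,1)
Fill (4+2,0+1) = (6,1)

Answer: .......
.....##
.......
.......
##.....
##.#...
###.###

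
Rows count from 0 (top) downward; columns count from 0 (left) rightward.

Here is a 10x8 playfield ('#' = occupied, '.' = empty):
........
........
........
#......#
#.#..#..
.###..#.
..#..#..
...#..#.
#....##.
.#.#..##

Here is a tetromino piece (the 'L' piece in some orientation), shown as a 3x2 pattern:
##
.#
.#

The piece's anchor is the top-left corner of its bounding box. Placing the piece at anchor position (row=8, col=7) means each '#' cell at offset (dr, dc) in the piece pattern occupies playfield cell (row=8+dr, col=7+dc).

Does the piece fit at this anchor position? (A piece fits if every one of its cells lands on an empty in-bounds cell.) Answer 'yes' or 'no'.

Answer: no

Derivation:
Check each piece cell at anchor (8, 7):
  offset (0,0) -> (8,7): empty -> OK
  offset (0,1) -> (8,8): out of bounds -> FAIL
  offset (1,1) -> (9,8): out of bounds -> FAIL
  offset (2,1) -> (10,8): out of bounds -> FAIL
All cells valid: no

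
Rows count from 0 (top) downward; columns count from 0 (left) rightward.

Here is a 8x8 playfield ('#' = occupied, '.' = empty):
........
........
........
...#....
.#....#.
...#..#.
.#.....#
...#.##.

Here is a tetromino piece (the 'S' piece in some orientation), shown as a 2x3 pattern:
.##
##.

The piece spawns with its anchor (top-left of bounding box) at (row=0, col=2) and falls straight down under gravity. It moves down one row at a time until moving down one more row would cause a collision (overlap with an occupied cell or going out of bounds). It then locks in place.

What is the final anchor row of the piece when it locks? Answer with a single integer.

Spawn at (row=0, col=2). Try each row:
  row 0: fits
  row 1: fits
  row 2: blocked -> lock at row 1

Answer: 1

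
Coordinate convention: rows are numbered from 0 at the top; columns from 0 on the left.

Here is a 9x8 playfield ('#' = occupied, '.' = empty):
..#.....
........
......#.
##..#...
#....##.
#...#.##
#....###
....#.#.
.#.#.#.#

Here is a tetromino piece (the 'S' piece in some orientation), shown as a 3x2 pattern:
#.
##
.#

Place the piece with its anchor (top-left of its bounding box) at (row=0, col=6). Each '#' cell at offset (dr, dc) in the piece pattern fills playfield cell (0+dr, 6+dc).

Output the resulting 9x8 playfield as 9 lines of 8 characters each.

Fill (0+0,6+0) = (0,6)
Fill (0+1,6+0) = (1,6)
Fill (0+1,6+1) = (1,7)
Fill (0+2,6+1) = (2,7)

Answer: ..#...#.
......##
......##
##..#...
#....##.
#...#.##
#....###
....#.#.
.#.#.#.#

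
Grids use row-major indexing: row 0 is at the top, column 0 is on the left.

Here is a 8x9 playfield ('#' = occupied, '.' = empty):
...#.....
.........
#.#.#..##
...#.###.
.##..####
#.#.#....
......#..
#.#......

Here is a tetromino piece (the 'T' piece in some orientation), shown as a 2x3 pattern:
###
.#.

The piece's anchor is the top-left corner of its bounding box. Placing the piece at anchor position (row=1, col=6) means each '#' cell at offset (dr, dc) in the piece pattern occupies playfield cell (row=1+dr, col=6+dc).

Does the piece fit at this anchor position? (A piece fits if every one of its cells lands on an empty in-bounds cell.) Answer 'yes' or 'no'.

Answer: no

Derivation:
Check each piece cell at anchor (1, 6):
  offset (0,0) -> (1,6): empty -> OK
  offset (0,1) -> (1,7): empty -> OK
  offset (0,2) -> (1,8): empty -> OK
  offset (1,1) -> (2,7): occupied ('#') -> FAIL
All cells valid: no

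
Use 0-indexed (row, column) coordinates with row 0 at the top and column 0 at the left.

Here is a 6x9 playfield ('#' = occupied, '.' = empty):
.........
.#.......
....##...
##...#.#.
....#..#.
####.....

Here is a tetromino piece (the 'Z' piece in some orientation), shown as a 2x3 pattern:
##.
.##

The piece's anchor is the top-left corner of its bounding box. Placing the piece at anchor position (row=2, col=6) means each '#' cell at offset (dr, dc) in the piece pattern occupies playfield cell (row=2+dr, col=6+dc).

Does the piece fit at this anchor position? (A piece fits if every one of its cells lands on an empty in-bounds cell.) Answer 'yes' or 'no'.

Check each piece cell at anchor (2, 6):
  offset (0,0) -> (2,6): empty -> OK
  offset (0,1) -> (2,7): empty -> OK
  offset (1,1) -> (3,7): occupied ('#') -> FAIL
  offset (1,2) -> (3,8): empty -> OK
All cells valid: no

Answer: no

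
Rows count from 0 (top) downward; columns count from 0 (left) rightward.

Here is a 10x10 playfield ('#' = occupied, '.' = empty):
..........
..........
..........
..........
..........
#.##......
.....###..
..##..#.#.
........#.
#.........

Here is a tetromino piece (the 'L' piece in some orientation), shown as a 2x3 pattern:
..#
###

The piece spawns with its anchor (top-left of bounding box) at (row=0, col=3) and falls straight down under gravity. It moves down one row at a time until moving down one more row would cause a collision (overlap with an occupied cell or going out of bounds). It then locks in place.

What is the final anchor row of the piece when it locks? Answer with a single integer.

Answer: 3

Derivation:
Spawn at (row=0, col=3). Try each row:
  row 0: fits
  row 1: fits
  row 2: fits
  row 3: fits
  row 4: blocked -> lock at row 3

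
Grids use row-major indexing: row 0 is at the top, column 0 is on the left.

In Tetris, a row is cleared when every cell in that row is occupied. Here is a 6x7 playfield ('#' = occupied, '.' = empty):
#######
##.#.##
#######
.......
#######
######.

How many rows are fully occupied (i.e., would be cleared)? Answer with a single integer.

Answer: 3

Derivation:
Check each row:
  row 0: 0 empty cells -> FULL (clear)
  row 1: 2 empty cells -> not full
  row 2: 0 empty cells -> FULL (clear)
  row 3: 7 empty cells -> not full
  row 4: 0 empty cells -> FULL (clear)
  row 5: 1 empty cell -> not full
Total rows cleared: 3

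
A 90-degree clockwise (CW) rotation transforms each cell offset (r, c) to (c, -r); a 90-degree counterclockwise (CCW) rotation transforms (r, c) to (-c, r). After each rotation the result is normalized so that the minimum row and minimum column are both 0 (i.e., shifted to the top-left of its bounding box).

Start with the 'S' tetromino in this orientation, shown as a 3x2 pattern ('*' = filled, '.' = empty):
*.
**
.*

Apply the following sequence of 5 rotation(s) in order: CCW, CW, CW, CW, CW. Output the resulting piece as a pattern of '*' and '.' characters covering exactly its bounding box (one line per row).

Answer: .**
**.

Derivation:
Start:
*.
**
.*
After rotation 1 (CCW):
.**
**.
After rotation 2 (CW):
*.
**
.*
After rotation 3 (CW):
.**
**.
After rotation 4 (CW):
*.
**
.*
After rotation 5 (CW):
.**
**.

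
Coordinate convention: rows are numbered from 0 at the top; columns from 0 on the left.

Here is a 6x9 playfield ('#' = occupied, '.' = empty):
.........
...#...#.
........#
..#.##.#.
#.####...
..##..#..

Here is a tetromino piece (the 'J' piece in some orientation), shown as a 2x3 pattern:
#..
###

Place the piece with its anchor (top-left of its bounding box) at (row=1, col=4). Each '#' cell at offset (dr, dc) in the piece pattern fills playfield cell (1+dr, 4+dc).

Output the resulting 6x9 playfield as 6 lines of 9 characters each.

Answer: .........
...##..#.
....###.#
..#.##.#.
#.####...
..##..#..

Derivation:
Fill (1+0,4+0) = (1,4)
Fill (1+1,4+0) = (2,4)
Fill (1+1,4+1) = (2,5)
Fill (1+1,4+2) = (2,6)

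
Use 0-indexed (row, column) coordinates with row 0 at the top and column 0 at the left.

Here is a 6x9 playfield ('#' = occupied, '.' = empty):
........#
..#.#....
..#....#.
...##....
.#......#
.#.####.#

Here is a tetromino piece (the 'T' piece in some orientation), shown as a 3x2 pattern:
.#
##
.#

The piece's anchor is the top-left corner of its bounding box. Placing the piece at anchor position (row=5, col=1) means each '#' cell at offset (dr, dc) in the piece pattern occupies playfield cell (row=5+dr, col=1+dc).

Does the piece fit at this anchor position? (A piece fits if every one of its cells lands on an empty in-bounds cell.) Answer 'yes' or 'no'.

Answer: no

Derivation:
Check each piece cell at anchor (5, 1):
  offset (0,1) -> (5,2): empty -> OK
  offset (1,0) -> (6,1): out of bounds -> FAIL
  offset (1,1) -> (6,2): out of bounds -> FAIL
  offset (2,1) -> (7,2): out of bounds -> FAIL
All cells valid: no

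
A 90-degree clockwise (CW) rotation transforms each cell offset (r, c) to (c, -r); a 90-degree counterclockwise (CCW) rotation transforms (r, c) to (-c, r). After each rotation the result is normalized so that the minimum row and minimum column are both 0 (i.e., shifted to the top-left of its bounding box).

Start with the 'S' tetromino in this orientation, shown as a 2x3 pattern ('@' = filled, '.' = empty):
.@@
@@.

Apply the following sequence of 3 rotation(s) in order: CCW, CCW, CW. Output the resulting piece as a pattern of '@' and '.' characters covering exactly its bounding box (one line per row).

Start:
.@@
@@.
After rotation 1 (CCW):
@.
@@
.@
After rotation 2 (CCW):
.@@
@@.
After rotation 3 (CW):
@.
@@
.@

Answer: @.
@@
.@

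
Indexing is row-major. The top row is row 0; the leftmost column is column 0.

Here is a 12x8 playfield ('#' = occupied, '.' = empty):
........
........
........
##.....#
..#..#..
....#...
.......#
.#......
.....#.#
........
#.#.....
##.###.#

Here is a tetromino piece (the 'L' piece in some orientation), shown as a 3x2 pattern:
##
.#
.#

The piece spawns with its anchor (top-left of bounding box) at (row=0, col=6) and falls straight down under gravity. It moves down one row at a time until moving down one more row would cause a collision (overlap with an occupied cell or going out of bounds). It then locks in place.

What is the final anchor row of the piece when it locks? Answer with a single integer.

Answer: 0

Derivation:
Spawn at (row=0, col=6). Try each row:
  row 0: fits
  row 1: blocked -> lock at row 0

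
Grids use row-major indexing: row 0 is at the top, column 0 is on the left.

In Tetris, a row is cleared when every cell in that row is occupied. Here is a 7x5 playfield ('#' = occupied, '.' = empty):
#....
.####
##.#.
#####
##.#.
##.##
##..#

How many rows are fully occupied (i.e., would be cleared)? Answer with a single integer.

Answer: 1

Derivation:
Check each row:
  row 0: 4 empty cells -> not full
  row 1: 1 empty cell -> not full
  row 2: 2 empty cells -> not full
  row 3: 0 empty cells -> FULL (clear)
  row 4: 2 empty cells -> not full
  row 5: 1 empty cell -> not full
  row 6: 2 empty cells -> not full
Total rows cleared: 1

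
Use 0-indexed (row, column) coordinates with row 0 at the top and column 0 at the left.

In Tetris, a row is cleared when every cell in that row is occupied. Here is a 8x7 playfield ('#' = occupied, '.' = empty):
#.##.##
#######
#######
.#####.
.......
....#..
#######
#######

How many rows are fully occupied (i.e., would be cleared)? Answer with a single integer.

Check each row:
  row 0: 2 empty cells -> not full
  row 1: 0 empty cells -> FULL (clear)
  row 2: 0 empty cells -> FULL (clear)
  row 3: 2 empty cells -> not full
  row 4: 7 empty cells -> not full
  row 5: 6 empty cells -> not full
  row 6: 0 empty cells -> FULL (clear)
  row 7: 0 empty cells -> FULL (clear)
Total rows cleared: 4

Answer: 4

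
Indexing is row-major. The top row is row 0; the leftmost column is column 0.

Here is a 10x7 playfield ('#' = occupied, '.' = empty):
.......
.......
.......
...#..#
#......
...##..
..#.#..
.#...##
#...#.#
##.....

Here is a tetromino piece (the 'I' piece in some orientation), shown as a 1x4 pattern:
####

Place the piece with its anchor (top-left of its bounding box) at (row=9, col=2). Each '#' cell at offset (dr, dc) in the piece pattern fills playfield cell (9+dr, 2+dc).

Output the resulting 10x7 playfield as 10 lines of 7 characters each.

Fill (9+0,2+0) = (9,2)
Fill (9+0,2+1) = (9,3)
Fill (9+0,2+2) = (9,4)
Fill (9+0,2+3) = (9,5)

Answer: .......
.......
.......
...#..#
#......
...##..
..#.#..
.#...##
#...#.#
######.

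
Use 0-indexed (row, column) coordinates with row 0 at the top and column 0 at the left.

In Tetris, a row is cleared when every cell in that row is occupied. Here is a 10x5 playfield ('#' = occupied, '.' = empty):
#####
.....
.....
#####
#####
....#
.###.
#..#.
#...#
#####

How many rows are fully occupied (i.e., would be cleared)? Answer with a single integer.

Answer: 4

Derivation:
Check each row:
  row 0: 0 empty cells -> FULL (clear)
  row 1: 5 empty cells -> not full
  row 2: 5 empty cells -> not full
  row 3: 0 empty cells -> FULL (clear)
  row 4: 0 empty cells -> FULL (clear)
  row 5: 4 empty cells -> not full
  row 6: 2 empty cells -> not full
  row 7: 3 empty cells -> not full
  row 8: 3 empty cells -> not full
  row 9: 0 empty cells -> FULL (clear)
Total rows cleared: 4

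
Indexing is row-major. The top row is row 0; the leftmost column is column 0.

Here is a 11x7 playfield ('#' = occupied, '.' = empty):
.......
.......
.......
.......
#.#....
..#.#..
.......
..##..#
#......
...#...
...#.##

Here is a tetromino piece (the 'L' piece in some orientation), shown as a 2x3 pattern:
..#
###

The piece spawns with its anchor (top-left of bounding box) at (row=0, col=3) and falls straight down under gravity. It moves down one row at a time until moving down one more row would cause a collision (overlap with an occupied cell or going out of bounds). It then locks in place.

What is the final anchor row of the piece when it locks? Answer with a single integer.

Answer: 3

Derivation:
Spawn at (row=0, col=3). Try each row:
  row 0: fits
  row 1: fits
  row 2: fits
  row 3: fits
  row 4: blocked -> lock at row 3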